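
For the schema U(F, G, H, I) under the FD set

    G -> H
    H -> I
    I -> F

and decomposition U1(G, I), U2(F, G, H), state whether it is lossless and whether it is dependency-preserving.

Lossless test: (G)⁺ = {F, G, H, I}, which contains all of one fragment — lossless.
Dependency preservation: the restricted closure of {H} across the fragments never reaches {I}, so H → I cannot be enforced without a join — not preserved.

lossless but not dependency-preserving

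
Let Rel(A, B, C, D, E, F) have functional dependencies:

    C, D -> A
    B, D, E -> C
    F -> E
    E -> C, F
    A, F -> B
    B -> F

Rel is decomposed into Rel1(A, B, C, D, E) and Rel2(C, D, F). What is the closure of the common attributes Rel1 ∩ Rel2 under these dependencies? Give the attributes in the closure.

A, C, D

Rel1 ∩ Rel2 = {C, D}.
C, D → A applies, adding A
Closure: {A, C, D}.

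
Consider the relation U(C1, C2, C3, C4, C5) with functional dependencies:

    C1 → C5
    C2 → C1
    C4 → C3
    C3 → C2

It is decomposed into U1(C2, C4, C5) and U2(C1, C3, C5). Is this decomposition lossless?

No

Common attributes: U1 ∩ U2 = {C5}.
No dependency enlarges {C5}, so (C5)⁺ = {C5}.
The closure contains neither all of U1 = {C2, C4, C5} nor all of U2 = {C1, C3, C5}, so the common attributes are not a superkey of either fragment. The join is lossy.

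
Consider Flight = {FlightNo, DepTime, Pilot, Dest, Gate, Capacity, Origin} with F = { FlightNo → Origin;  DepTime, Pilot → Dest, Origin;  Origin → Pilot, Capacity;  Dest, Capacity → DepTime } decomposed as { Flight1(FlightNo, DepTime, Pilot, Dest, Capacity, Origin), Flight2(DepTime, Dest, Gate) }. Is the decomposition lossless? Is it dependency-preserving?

Lossless test: (DepTime, Dest)⁺ = {DepTime, Dest}, which is a superkey of neither fragment — lossy.
Dependency preservation: every FD's attributes lie within a single fragment, so each can be enforced locally — preserved.

lossy but dependency-preserving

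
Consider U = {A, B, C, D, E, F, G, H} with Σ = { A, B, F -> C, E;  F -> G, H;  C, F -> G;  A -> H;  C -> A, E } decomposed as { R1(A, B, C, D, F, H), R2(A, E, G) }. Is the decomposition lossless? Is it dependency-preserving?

lossy and not dependency-preserving

Lossless test: (A)⁺ = {A, H}, which is a superkey of neither fragment — lossy.
Dependency preservation: the restricted closure of {A, B, F} across the fragments never reaches {C, E}, so A, B, F → C, E cannot be enforced without a join — not preserved.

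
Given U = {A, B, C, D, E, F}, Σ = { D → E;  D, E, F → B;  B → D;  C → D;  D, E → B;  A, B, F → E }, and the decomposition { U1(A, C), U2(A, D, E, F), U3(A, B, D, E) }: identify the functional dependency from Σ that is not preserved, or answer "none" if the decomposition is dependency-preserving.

Check C → D: no single fragment contains all of {C, D}, and the restricted closure of {C} across the fragments never reaches {D}.
D → E is preserved.
D, E, F → B is preserved.
B → D is preserved.
D, E → B is preserved.
A, B, F → E is preserved.

C → D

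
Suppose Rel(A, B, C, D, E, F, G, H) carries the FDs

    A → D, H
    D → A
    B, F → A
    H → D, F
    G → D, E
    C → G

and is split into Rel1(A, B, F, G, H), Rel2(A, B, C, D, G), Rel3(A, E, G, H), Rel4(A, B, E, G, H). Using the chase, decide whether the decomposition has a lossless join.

Yes

Chase test. Columns are A, B, C, D, E, F, G, H; row i has aⱼ where attribute j ∈ Reli, else bᵢⱼ.
Initial tableau (one row per fragment):
  row 1: a1 a2 b13 b14 b15 a6 a7 a8
  row 2: a1 a2 a3 a4 b25 b26 a7 b28
  row 3: a1 b32 b33 b34 a5 b36 a7 a8
  row 4: a1 a2 b43 b44 a5 b46 a7 a8
Rows 1 and 2 agree on A; apply A→D, H and equate their D, H entries.
Rows 1 and 3 agree on A; apply A→D, H and equate their D, H entries.
Rows 1 and 4 agree on A; apply A→D, H and equate their D, H entries.
Rows 1 and 2 agree on H; apply H→D, F and equate their D, F entries.
Rows 1 and 3 agree on H; apply H→D, F and equate their D, F entries.
Rows 1 and 4 agree on H; apply H→D, F and equate their D, F entries.
Rows 1 and 2 agree on G; apply G→D, E and equate their D, E entries.
Rows 1 and 3 agree on G; apply G→D, E and equate their D, E entries.
Row 2 is now all distinguished symbols — the join is lossless.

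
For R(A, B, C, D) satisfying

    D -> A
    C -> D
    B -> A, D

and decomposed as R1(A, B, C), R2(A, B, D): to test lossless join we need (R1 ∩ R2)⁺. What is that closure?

A, B, D

R1 ∩ R2 = {A, B}.
B → A, D applies, adding D
Closure: {A, B, D}.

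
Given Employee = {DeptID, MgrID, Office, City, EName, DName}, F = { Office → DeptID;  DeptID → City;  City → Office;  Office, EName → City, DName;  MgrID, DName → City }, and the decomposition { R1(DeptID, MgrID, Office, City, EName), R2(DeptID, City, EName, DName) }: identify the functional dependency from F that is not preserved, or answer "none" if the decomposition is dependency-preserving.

Check MgrID, DName → City: no single fragment contains all of {MgrID, City, DName}, and the restricted closure of {MgrID, DName} across the fragments never reaches {City}.
Office → DeptID is preserved.
DeptID → City is preserved.
City → Office is preserved.
Office, EName → City, DName is preserved.

MgrID, DName → City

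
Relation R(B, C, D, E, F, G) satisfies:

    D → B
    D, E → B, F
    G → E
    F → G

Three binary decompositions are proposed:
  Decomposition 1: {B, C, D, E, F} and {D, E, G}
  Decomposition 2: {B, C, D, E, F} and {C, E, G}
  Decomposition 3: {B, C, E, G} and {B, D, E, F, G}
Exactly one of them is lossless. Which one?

Decomposition 1: common = {D, E}, closure = {B, D, E, F, G} → lossless.
Decomposition 2: common = {C, E}, closure = {C, E} → lossy.
Decomposition 3: common = {B, E, G}, closure = {B, E, G} → lossy.

Decomposition 1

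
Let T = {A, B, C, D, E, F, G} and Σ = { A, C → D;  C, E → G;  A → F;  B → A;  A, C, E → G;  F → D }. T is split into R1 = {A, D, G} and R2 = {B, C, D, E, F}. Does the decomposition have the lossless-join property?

No

Common attributes: R1 ∩ R2 = {D}.
No dependency enlarges {D}, so (D)⁺ = {D}.
The closure contains neither all of R1 = {A, D, G} nor all of R2 = {B, C, D, E, F}, so the common attributes are not a superkey of either fragment. The join is lossy.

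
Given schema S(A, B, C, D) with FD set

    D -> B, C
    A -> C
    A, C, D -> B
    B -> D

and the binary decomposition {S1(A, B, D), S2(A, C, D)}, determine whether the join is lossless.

Yes

Common attributes: S1 ∩ S2 = {A, D}.
Closure of {A, D}: D → B, C applies, adding B, C. So (A, D)⁺ = {A, B, C, D}.
This closure contains every attribute of S1, so S1 ∩ S2 → S1. The join is lossless.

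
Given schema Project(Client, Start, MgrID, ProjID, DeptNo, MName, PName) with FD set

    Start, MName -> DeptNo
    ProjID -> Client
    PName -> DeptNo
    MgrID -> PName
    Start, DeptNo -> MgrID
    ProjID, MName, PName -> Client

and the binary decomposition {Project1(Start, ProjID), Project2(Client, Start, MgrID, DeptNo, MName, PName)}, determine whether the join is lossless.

No

Common attributes: Project1 ∩ Project2 = {Start}.
No dependency enlarges {Start}, so (Start)⁺ = {Start}.
The closure contains neither all of Project1 = {Start, ProjID} nor all of Project2 = {Client, Start, MgrID, DeptNo, MName, PName}, so the common attributes are not a superkey of either fragment. The join is lossy.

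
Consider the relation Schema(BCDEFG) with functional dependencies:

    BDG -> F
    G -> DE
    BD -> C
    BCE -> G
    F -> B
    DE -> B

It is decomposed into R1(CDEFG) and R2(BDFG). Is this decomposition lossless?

Common attributes: R1 ∩ R2 = {DFG}.
Closure of {DFG}: G → DE applies, adding E; F → B applies, adding B; BD → C applies, adding C. So (DFG)⁺ = {BCDEFG}.
This closure contains every attribute of R1, so R1 ∩ R2 → R1. The join is lossless.

Yes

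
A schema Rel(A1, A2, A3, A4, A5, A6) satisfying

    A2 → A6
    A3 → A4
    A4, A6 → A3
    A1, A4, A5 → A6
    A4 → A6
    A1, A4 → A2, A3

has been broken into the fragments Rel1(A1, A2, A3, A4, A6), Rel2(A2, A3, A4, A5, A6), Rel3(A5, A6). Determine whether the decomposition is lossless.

Chase test. Columns are A1, A2, A3, A4, A5, A6; row i has aⱼ where attribute j ∈ Reli, else bᵢⱼ.
Initial tableau (one row per fragment):
  row 1: a1 a2 a3 a4 b15 a6
  row 2: b21 a2 a3 a4 a5 a6
  row 3: b31 b32 b33 b34 a5 a6
No row becomes fully distinguished — the join is lossy.

No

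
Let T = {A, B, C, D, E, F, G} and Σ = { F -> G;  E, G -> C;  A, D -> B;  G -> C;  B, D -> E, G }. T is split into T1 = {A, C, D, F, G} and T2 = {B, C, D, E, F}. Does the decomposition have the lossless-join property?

Common attributes: T1 ∩ T2 = {C, D, F}.
Closure of {C, D, F}: F → G applies, adding G. So (C, D, F)⁺ = {C, D, F, G}.
The closure contains neither all of T1 = {A, C, D, F, G} nor all of T2 = {B, C, D, E, F}, so the common attributes are not a superkey of either fragment. The join is lossy.

No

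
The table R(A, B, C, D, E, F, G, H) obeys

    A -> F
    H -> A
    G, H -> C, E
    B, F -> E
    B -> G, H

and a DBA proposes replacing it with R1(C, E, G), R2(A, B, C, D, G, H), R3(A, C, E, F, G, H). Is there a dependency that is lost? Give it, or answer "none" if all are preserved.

A → F lies within R3.
H → A lies within R2.
G, H → C, E lies within R3.
B, F → E: restricted closure across fragments reaches E.
B → G, H lies within R2.
Every dependency is enforceable on the fragments, so the decomposition is dependency-preserving.

none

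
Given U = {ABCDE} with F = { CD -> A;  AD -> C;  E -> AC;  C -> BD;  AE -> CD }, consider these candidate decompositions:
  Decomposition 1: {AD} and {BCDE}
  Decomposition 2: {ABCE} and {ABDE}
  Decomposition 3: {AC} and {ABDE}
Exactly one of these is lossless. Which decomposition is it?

Decomposition 2

Decomposition 1: common = {D}, closure = {D} → lossy.
Decomposition 2: common = {ABE}, closure = {ABCDE} → lossless.
Decomposition 3: common = {A}, closure = {A} → lossy.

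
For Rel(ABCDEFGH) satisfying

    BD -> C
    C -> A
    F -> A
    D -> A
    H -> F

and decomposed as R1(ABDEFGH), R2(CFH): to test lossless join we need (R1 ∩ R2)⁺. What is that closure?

AFH

R1 ∩ R2 = {FH}.
F → A applies, adding A
Closure: {AFH}.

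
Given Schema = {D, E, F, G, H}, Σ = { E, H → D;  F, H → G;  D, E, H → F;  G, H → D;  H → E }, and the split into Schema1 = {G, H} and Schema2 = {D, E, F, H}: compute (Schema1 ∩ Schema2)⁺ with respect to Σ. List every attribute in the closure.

Schema1 ∩ Schema2 = {H}.
H → E applies, adding E
E, H → D applies, adding D
D, E, H → F applies, adding F
F, H → G applies, adding G
Closure: {D, E, F, G, H}.

D, E, F, G, H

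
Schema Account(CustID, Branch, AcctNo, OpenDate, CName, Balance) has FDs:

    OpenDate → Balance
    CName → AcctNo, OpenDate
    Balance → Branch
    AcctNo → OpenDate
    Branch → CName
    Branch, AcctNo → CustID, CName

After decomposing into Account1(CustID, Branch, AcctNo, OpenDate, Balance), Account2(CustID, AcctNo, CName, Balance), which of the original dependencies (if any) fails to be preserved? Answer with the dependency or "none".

none

OpenDate → Balance lies within Account1.
CName → AcctNo, OpenDate: restricted closure across fragments reaches AcctNo, OpenDate.
Balance → Branch lies within Account1.
AcctNo → OpenDate lies within Account1.
Branch → CName: restricted closure across fragments reaches CName.
Branch, AcctNo → CustID, CName: restricted closure across fragments reaches CustID, CName.
Every dependency is enforceable on the fragments, so the decomposition is dependency-preserving.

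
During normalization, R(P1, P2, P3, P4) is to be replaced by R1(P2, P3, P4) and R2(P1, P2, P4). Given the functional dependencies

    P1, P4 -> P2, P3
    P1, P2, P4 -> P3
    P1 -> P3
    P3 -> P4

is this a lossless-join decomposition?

Common attributes: R1 ∩ R2 = {P2, P4}.
No dependency enlarges {P2, P4}, so (P2, P4)⁺ = {P2, P4}.
The closure contains neither all of R1 = {P2, P3, P4} nor all of R2 = {P1, P2, P4}, so the common attributes are not a superkey of either fragment. The join is lossy.

No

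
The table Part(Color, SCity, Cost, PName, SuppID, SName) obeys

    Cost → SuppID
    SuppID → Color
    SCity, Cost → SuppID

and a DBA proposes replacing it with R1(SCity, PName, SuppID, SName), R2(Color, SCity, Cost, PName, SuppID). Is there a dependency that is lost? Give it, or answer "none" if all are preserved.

Cost → SuppID lies within R2.
SuppID → Color lies within R2.
SCity, Cost → SuppID lies within R2.
Every dependency is enforceable on the fragments, so the decomposition is dependency-preserving.

none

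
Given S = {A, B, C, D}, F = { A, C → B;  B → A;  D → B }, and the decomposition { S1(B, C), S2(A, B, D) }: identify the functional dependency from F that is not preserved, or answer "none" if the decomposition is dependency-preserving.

A, C → B

Check A, C → B: no single fragment contains all of {A, B, C}, and the restricted closure of {A, C} across the fragments never reaches {B}.
B → A is preserved.
D → B is preserved.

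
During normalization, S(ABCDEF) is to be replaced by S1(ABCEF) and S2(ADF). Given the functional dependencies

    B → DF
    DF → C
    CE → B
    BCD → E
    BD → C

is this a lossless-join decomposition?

No

Common attributes: S1 ∩ S2 = {AF}.
No dependency enlarges {AF}, so (AF)⁺ = {AF}.
The closure contains neither all of S1 = {ABCEF} nor all of S2 = {ADF}, so the common attributes are not a superkey of either fragment. The join is lossy.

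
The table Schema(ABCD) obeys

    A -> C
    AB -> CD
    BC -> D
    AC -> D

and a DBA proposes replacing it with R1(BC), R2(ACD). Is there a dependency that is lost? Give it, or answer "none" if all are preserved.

Check BC → D: no single fragment contains all of {BCD}, and the restricted closure of {BC} across the fragments never reaches {D}.
A → C is preserved.
AB → CD is preserved.
AC → D is preserved.

BC -> D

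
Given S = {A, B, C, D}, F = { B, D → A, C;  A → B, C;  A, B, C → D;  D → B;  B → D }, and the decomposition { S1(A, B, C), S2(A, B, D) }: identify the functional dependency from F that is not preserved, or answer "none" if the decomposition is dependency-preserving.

B, D → A, C: restricted closure across fragments reaches A, C.
A → B, C lies within S1.
A, B, C → D: restricted closure across fragments reaches D.
D → B lies within S2.
B → D lies within S2.
Every dependency is enforceable on the fragments, so the decomposition is dependency-preserving.

none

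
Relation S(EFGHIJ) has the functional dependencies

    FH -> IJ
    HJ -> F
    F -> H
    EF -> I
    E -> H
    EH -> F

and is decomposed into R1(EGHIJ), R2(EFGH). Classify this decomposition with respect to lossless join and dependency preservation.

lossless but not dependency-preserving

Lossless test: (EGH)⁺ = {EFGHIJ}, which contains all of one fragment — lossless.
Dependency preservation: the restricted closure of {FH} across the fragments never reaches {IJ}, so FH → IJ cannot be enforced without a join — not preserved.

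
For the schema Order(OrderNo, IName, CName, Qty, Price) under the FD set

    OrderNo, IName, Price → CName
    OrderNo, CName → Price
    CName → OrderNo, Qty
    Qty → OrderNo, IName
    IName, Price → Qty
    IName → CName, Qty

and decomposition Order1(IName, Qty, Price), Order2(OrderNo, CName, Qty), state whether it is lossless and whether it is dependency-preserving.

lossless and dependency-preserving

Lossless test: (Qty)⁺ = {OrderNo, IName, CName, Qty, Price}, which contains all of one fragment — lossless.
Dependency preservation: OrderNo, IName, Price → CName; OrderNo, CName → Price; Qty → OrderNo, IName; IName → CName, Qty are not contained in any single fragment, but the restricted closure of each left-hand side across the fragments still reaches the right-hand side; the remaining FDs each lie inside some fragment. All dependencies are preserved.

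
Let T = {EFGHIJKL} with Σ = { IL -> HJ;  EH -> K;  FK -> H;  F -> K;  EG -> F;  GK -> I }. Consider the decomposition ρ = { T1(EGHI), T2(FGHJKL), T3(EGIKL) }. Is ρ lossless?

Chase test. Columns are EFGHIJKL; row i has aⱼ where attribute j ∈ Ti, else bᵢⱼ.
Initial tableau (one row per fragment):
  row 1: a1 b12 a3 a4 a5 b16 b17 b18
  row 2: b21 a2 a3 a4 b25 a6 a7 a8
  row 3: a1 b32 a3 b34 a5 b36 a7 a8
Rows 1 and 3 agree on EG; apply EG→F and equate their F entries.
Rows 2 and 3 agree on GK; apply GK→I and equate their I entries.
Rows 2 and 3 agree on IL; apply IL→HJ and equate their HJ entries.
Rows 1 and 3 agree on EH; apply EH→K and equate their K entries.
No row becomes fully distinguished — the join is lossy.

No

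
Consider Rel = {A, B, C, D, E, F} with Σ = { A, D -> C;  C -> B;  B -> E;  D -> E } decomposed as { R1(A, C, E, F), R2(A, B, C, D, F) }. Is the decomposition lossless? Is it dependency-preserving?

Lossless test: (A, C, F)⁺ = {A, B, C, E, F}, which contains all of one fragment — lossless.
Dependency preservation: the restricted closure of {B} across the fragments never reaches {E}, so B → E cannot be enforced without a join — not preserved.

lossless but not dependency-preserving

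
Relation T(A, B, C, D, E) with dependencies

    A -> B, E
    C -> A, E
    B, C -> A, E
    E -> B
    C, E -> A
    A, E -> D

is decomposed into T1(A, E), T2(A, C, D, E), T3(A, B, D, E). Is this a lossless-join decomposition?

Chase test. Columns are A, B, C, D, E; row i has aⱼ where attribute j ∈ Ti, else bᵢⱼ.
Initial tableau (one row per fragment):
  row 1: a1 b12 b13 b14 a5
  row 2: a1 b22 a3 a4 a5
  row 3: a1 a2 b33 a4 a5
Rows 1 and 2 agree on A; apply A→B, E and equate their B, E entries.
Rows 1 and 3 agree on A; apply A→B, E and equate their B, E entries.
Rows 1 and 2 agree on A, E; apply A, E→D and equate their D entries.
Row 2 is now all distinguished symbols — the join is lossless.

Yes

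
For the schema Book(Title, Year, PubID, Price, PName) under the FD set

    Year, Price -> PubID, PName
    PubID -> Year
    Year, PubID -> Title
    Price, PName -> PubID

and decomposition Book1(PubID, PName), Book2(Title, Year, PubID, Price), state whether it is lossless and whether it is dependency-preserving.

Lossless test: (PubID)⁺ = {Title, Year, PubID}, which is a superkey of neither fragment — lossy.
Dependency preservation: the restricted closure of {Year, Price} across the fragments never reaches {PubID, PName}, so Year, Price → PubID, PName cannot be enforced without a join — not preserved.

lossy and not dependency-preserving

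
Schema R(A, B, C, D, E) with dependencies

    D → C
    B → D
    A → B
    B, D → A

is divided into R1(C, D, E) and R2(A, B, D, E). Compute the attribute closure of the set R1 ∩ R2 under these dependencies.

R1 ∩ R2 = {D, E}.
D → C applies, adding C
Closure: {C, D, E}.

C, D, E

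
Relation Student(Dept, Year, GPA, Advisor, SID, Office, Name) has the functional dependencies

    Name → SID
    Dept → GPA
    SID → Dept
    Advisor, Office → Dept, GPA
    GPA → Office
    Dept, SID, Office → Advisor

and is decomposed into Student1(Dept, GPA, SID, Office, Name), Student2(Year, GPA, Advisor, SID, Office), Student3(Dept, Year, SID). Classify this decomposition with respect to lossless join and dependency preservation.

Lossless test (chase): Rows 1 and 3 agree on Dept; apply Dept→GPA and equate their GPA entries. Rows 1 and 2 agree on SID; apply SID→Dept and equate their Dept entries. Rows 1 and 3 agree on GPA; apply GPA→Office and equate their Office entries. Rows 1 and 2 agree on Dept, SID, Office; apply Dept, SID, Office→Advisor and equate their Advisor entries. Rows 1 and 3 agree on Dept, SID, Office; apply Dept, SID, Office→Advisor and equate their Advisor entries. No row becomes fully distinguished — the join is lossy.
Dependency preservation: the restricted closure of {Advisor, Office} across the fragments never reaches {Dept, GPA}, so Advisor, Office → Dept, GPA cannot be enforced without a join — not preserved.

lossy and not dependency-preserving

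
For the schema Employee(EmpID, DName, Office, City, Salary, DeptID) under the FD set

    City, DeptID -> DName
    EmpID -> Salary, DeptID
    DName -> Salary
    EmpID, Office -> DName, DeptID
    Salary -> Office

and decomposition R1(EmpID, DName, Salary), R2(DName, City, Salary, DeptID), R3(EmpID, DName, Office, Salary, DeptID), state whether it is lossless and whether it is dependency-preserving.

Lossless test (chase): Rows 1 and 3 agree on EmpID; apply EmpID→Salary, DeptID and equate their Salary, DeptID entries. Rows 1 and 2 agree on Salary; apply Salary→Office and equate their Office entries. Rows 1 and 3 agree on Salary; apply Salary→Office and equate their Office entries. No row becomes fully distinguished — the join is lossy.
Dependency preservation: every FD's attributes lie within a single fragment, so each can be enforced locally — preserved.

lossy but dependency-preserving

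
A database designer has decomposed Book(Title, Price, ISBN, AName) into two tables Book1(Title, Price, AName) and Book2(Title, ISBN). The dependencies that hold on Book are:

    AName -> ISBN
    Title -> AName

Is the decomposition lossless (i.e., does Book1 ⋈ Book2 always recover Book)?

Common attributes: Book1 ∩ Book2 = {Title}.
Closure of {Title}: Title → AName applies, adding AName; AName → ISBN applies, adding ISBN. So (Title)⁺ = {Title, ISBN, AName}.
This closure contains every attribute of Book2, so Book1 ∩ Book2 → Book2. The join is lossless.

Yes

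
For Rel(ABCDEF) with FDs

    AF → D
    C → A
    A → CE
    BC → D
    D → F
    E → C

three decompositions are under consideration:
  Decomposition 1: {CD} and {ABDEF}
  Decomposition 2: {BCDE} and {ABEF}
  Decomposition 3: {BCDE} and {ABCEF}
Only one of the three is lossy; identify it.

Decomposition 1: common = {D}, closure = {DF} → lossy.
Decomposition 2: common = {BE}, closure = {ABCDEF} → lossless.
Decomposition 3: common = {BCE}, closure = {ABCDEF} → lossless.

Decomposition 1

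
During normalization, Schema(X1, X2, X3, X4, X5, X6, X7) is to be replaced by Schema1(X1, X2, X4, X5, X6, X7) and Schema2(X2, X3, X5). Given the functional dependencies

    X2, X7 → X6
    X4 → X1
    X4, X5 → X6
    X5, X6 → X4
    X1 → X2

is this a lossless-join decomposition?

Common attributes: Schema1 ∩ Schema2 = {X2, X5}.
No dependency enlarges {X2, X5}, so (X2, X5)⁺ = {X2, X5}.
The closure contains neither all of Schema1 = {X1, X2, X4, X5, X6, X7} nor all of Schema2 = {X2, X3, X5}, so the common attributes are not a superkey of either fragment. The join is lossy.

No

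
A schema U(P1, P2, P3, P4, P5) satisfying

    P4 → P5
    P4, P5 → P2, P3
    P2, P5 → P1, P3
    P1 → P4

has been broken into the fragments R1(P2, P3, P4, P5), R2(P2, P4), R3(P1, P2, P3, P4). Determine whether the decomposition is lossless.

Yes

Chase test. Columns are P1, P2, P3, P4, P5; row i has aⱼ where attribute j ∈ Ri, else bᵢⱼ.
Initial tableau (one row per fragment):
  row 1: b11 a2 a3 a4 a5
  row 2: b21 a2 b23 a4 b25
  row 3: a1 a2 a3 a4 b35
Rows 1 and 2 agree on P4; apply P4→P5 and equate their P5 entries.
Rows 1 and 3 agree on P4; apply P4→P5 and equate their P5 entries.
Rows 1 and 2 agree on P4, P5; apply P4, P5→P2, P3 and equate their P2, P3 entries.
Rows 1 and 2 agree on P2, P5; apply P2, P5→P1, P3 and equate their P1, P3 entries.
Rows 1 and 3 agree on P2, P5; apply P2, P5→P1, P3 and equate their P1, P3 entries.
Row 1 is now all distinguished symbols — the join is lossless.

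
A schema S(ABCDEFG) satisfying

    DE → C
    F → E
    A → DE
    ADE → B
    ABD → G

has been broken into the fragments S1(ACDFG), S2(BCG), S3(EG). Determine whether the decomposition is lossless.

Chase test. Columns are ABCDEFG; row i has aⱼ where attribute j ∈ Si, else bᵢⱼ.
Initial tableau (one row per fragment):
  row 1: a1 b12 a3 a4 b15 a6 a7
  row 2: b21 a2 a3 b24 b25 b26 a7
  row 3: b31 b32 b33 b34 a5 b36 a7
No row becomes fully distinguished — the join is lossy.

No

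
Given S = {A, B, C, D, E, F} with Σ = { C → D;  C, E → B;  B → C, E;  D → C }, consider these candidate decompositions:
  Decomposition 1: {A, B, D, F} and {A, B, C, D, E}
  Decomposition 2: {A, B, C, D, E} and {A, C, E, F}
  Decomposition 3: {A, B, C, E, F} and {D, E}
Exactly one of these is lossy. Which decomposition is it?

Decomposition 1: common = {A, B, D}, closure = {A, B, C, D, E} → lossless.
Decomposition 2: common = {A, C, E}, closure = {A, B, C, D, E} → lossless.
Decomposition 3: common = {E}, closure = {E} → lossy.

Decomposition 3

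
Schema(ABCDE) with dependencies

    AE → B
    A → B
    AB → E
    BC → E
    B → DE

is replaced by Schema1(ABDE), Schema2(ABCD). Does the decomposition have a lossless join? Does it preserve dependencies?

lossless and dependency-preserving

Lossless test: (ABD)⁺ = {ABDE}, which contains all of one fragment — lossless.
Dependency preservation: BC → E is not contained in any single fragment, but the restricted closure of its left-hand side across the fragments still reaches the right-hand side; the remaining FDs each lie inside some fragment. All dependencies are preserved.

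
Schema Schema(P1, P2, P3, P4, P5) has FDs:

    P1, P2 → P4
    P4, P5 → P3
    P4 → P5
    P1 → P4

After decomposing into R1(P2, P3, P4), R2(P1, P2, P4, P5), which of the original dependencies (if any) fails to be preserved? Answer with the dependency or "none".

P1, P2 → P4 lies within R2.
P4, P5 → P3: restricted closure across fragments reaches P3.
P4 → P5 lies within R2.
P1 → P4 lies within R2.
Every dependency is enforceable on the fragments, so the decomposition is dependency-preserving.

none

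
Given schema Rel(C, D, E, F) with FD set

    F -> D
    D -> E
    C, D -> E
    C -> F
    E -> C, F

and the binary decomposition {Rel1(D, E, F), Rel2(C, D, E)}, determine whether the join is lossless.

Common attributes: Rel1 ∩ Rel2 = {D, E}.
Closure of {D, E}: E → C, F applies, adding C, F. So (D, E)⁺ = {C, D, E, F}.
This closure contains every attribute of Rel1, so Rel1 ∩ Rel2 → Rel1. The join is lossless.

Yes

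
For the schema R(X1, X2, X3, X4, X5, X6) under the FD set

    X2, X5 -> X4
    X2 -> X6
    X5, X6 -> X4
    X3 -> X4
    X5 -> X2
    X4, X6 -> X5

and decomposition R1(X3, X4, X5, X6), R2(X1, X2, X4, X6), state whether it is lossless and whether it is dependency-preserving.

lossy but dependency-preserving

Lossless test: (X4, X6)⁺ = {X2, X4, X5, X6}, which is a superkey of neither fragment — lossy.
Dependency preservation: X2, X5 → X4; X5 → X2 are not contained in any single fragment, but the restricted closure of each left-hand side across the fragments still reaches the right-hand side; the remaining FDs each lie inside some fragment. All dependencies are preserved.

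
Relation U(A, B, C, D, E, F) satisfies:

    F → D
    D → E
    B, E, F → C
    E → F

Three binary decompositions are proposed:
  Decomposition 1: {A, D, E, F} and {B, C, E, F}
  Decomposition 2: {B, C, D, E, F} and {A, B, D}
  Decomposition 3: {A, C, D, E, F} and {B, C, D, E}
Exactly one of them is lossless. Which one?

Decomposition 2

Decomposition 1: common = {E, F}, closure = {D, E, F} → lossy.
Decomposition 2: common = {B, D}, closure = {B, C, D, E, F} → lossless.
Decomposition 3: common = {C, D, E}, closure = {C, D, E, F} → lossy.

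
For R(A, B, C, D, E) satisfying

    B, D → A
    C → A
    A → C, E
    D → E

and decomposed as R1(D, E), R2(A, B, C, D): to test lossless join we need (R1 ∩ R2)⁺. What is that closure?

R1 ∩ R2 = {D}.
D → E applies, adding E
Closure: {D, E}.

D, E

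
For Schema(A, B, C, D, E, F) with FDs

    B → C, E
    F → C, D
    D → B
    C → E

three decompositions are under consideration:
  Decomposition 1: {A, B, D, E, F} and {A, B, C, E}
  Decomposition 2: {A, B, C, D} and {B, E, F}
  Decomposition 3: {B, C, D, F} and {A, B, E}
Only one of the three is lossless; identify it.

Decomposition 1

Decomposition 1: common = {A, B, E}, closure = {A, B, C, E} → lossless.
Decomposition 2: common = {B}, closure = {B, C, E} → lossy.
Decomposition 3: common = {B}, closure = {B, C, E} → lossy.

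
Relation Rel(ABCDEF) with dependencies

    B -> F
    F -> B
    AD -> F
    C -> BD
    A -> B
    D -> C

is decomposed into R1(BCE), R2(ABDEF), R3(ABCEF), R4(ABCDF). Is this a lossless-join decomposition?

Chase test. Columns are ABCDEF; row i has aⱼ where attribute j ∈ Ri, else bᵢⱼ.
Initial tableau (one row per fragment):
  row 1: b11 a2 a3 b14 a5 b16
  row 2: a1 a2 b23 a4 a5 a6
  row 3: a1 a2 a3 b34 a5 a6
  row 4: a1 a2 a3 a4 b45 a6
Rows 1 and 2 agree on B; apply B→F and equate their F entries.
Rows 1 and 3 agree on C; apply C→BD and equate their BD entries.
Rows 1 and 4 agree on C; apply C→BD and equate their BD entries.
Rows 1 and 2 agree on D; apply D→C and equate their C entries.
Row 2 is now all distinguished symbols — the join is lossless.

Yes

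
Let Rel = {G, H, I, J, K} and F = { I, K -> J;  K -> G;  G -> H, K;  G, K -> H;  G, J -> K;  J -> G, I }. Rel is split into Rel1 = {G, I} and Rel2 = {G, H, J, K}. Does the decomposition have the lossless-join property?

No

Common attributes: Rel1 ∩ Rel2 = {G}.
Closure of {G}: G → H, K applies, adding H, K. So (G)⁺ = {G, H, K}.
The closure contains neither all of Rel1 = {G, I} nor all of Rel2 = {G, H, J, K}, so the common attributes are not a superkey of either fragment. The join is lossy.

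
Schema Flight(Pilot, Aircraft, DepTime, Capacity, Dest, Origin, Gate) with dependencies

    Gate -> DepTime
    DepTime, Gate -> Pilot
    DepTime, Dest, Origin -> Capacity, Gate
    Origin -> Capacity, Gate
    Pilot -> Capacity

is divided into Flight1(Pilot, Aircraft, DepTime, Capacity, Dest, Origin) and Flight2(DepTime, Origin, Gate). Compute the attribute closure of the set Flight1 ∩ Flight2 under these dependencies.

Flight1 ∩ Flight2 = {DepTime, Origin}.
Origin → Capacity, Gate applies, adding Capacity, Gate
DepTime, Gate → Pilot applies, adding Pilot
Closure: {Pilot, DepTime, Capacity, Origin, Gate}.

Pilot, DepTime, Capacity, Origin, Gate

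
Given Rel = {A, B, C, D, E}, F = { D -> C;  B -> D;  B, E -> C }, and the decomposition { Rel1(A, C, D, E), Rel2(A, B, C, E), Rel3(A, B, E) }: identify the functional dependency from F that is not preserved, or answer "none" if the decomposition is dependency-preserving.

Check B → D: no single fragment contains all of {B, D}, and the restricted closure of {B} across the fragments never reaches {D}.
D → C is preserved.
B, E → C is preserved.

B -> D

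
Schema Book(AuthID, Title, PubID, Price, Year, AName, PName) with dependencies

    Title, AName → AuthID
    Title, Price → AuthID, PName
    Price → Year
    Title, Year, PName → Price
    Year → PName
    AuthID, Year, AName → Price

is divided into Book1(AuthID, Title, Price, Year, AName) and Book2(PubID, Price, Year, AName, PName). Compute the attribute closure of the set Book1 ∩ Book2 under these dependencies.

Price, Year, AName, PName

Book1 ∩ Book2 = {Price, Year, AName}.
Year → PName applies, adding PName
Closure: {Price, Year, AName, PName}.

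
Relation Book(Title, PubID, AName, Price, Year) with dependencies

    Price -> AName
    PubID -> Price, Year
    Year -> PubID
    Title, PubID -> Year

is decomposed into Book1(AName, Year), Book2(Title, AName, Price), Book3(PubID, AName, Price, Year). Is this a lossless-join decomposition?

No

Chase test. Columns are Title, PubID, AName, Price, Year; row i has aⱼ where attribute j ∈ Booki, else bᵢⱼ.
Initial tableau (one row per fragment):
  row 1: b11 b12 a3 b14 a5
  row 2: a1 b22 a3 a4 b25
  row 3: b31 a2 a3 a4 a5
Rows 1 and 3 agree on Year; apply Year→PubID and equate their PubID entries.
Rows 1 and 3 agree on PubID; apply PubID→Price, Year and equate their Price, Year entries.
No row becomes fully distinguished — the join is lossy.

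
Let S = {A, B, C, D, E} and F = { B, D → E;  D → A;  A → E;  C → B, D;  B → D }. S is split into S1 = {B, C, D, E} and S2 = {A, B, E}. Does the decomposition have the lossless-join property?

Common attributes: S1 ∩ S2 = {B, E}.
Closure of {B, E}: B → D applies, adding D; D → A applies, adding A. So (B, E)⁺ = {A, B, D, E}.
This closure contains every attribute of S2, so S1 ∩ S2 → S2. The join is lossless.

Yes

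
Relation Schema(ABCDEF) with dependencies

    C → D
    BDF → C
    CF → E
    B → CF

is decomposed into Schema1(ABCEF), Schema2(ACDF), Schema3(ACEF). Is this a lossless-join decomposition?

Yes

Chase test. Columns are ABCDEF; row i has aⱼ where attribute j ∈ Schemai, else bᵢⱼ.
Initial tableau (one row per fragment):
  row 1: a1 a2 a3 b14 a5 a6
  row 2: a1 b22 a3 a4 b25 a6
  row 3: a1 b32 a3 b34 a5 a6
Rows 1 and 2 agree on C; apply C→D and equate their D entries.
Rows 1 and 3 agree on C; apply C→D and equate their D entries.
Rows 1 and 2 agree on CF; apply CF→E and equate their E entries.
Row 1 is now all distinguished symbols — the join is lossless.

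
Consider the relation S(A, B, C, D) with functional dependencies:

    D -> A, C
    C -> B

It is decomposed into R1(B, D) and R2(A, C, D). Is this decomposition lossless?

Yes

Common attributes: R1 ∩ R2 = {D}.
Closure of {D}: D → A, C applies, adding A, C; C → B applies, adding B. So (D)⁺ = {A, B, C, D}.
This closure contains every attribute of R1, so R1 ∩ R2 → R1. The join is lossless.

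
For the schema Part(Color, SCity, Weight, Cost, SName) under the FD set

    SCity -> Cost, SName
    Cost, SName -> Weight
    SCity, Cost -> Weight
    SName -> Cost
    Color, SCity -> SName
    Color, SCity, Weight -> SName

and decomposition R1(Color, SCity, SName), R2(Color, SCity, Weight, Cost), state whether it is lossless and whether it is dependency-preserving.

Lossless test: (Color, SCity)⁺ = {Color, SCity, Weight, Cost, SName}, which contains all of one fragment — lossless.
Dependency preservation: the restricted closure of {Cost, SName} across the fragments never reaches {Weight}, so Cost, SName → Weight cannot be enforced without a join — not preserved.

lossless but not dependency-preserving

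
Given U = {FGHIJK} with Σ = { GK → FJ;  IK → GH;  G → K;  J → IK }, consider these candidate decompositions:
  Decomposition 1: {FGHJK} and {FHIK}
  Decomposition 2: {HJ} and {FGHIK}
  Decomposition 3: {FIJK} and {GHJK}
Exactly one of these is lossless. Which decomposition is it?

Decomposition 3

Decomposition 1: common = {FHK}, closure = {FHK} → lossy.
Decomposition 2: common = {H}, closure = {H} → lossy.
Decomposition 3: common = {JK}, closure = {FGHIJK} → lossless.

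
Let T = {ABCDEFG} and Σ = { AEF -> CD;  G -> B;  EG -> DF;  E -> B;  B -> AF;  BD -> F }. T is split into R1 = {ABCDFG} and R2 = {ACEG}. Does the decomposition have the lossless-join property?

No

Common attributes: R1 ∩ R2 = {ACG}.
Closure of {ACG}: G → B applies, adding B; B → AF applies, adding F. So (ACG)⁺ = {ABCFG}.
The closure contains neither all of R1 = {ABCDFG} nor all of R2 = {ACEG}, so the common attributes are not a superkey of either fragment. The join is lossy.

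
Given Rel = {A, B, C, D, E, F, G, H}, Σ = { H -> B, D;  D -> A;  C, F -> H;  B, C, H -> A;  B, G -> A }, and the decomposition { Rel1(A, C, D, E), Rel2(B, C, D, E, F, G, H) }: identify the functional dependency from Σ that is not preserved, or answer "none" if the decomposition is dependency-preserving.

Check B, G → A: no single fragment contains all of {A, B, G}, and the restricted closure of {B, G} across the fragments never reaches {A}.
H → B, D is preserved.
D → A is preserved.
C, F → H is preserved.
B, C, H → A is preserved.

B, G -> A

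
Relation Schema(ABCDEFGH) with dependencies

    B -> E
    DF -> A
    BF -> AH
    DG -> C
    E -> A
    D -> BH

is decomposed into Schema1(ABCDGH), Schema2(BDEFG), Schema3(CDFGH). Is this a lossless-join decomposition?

Chase test. Columns are ABCDEFGH; row i has aⱼ where attribute j ∈ Schemai, else bᵢⱼ.
Initial tableau (one row per fragment):
  row 1: a1 a2 a3 a4 b15 b16 a7 a8
  row 2: b21 a2 b23 a4 a5 a6 a7 b28
  row 3: b31 b32 a3 a4 b35 a6 a7 a8
Rows 1 and 2 agree on B; apply B→E and equate their E entries.
Rows 2 and 3 agree on DF; apply DF→A and equate their A entries.
Rows 1 and 2 agree on DG; apply DG→C and equate their C entries.
Rows 1 and 2 agree on E; apply E→A and equate their A entries.
Rows 1 and 2 agree on D; apply D→BH and equate their BH entries.
Rows 1 and 3 agree on D; apply D→BH and equate their BH entries.
Rows 1 and 3 agree on B; apply B→E and equate their E entries.
Row 2 is now all distinguished symbols — the join is lossless.

Yes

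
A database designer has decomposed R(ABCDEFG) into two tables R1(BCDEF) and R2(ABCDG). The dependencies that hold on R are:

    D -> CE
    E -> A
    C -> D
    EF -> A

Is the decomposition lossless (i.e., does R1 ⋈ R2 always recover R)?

Common attributes: R1 ∩ R2 = {BCD}.
Closure of {BCD}: D → CE applies, adding E; E → A applies, adding A. So (BCD)⁺ = {ABCDE}.
The closure contains neither all of R1 = {BCDEF} nor all of R2 = {ABCDG}, so the common attributes are not a superkey of either fragment. The join is lossy.

No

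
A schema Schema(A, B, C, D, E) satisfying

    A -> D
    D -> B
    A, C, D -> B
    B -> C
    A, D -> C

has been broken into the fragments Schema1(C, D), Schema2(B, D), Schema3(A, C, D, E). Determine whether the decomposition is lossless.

Chase test. Columns are A, B, C, D, E; row i has aⱼ where attribute j ∈ Schemai, else bᵢⱼ.
Initial tableau (one row per fragment):
  row 1: b11 b12 a3 a4 b15
  row 2: b21 a2 b23 a4 b25
  row 3: a1 b32 a3 a4 a5
Rows 1 and 2 agree on D; apply D→B and equate their B entries.
Rows 1 and 3 agree on D; apply D→B and equate their B entries.
Rows 1 and 2 agree on B; apply B→C and equate their C entries.
Row 3 is now all distinguished symbols — the join is lossless.

Yes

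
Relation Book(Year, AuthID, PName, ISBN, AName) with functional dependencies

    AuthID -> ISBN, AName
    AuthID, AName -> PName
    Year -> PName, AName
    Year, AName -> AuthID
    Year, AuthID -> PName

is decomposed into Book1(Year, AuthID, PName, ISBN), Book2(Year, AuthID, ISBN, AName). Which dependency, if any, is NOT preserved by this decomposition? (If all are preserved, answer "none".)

AuthID → ISBN, AName lies within Book2.
AuthID, AName → PName: restricted closure across fragments reaches PName.
Year → PName, AName: restricted closure across fragments reaches PName, AName.
Year, AName → AuthID lies within Book2.
Year, AuthID → PName lies within Book1.
Every dependency is enforceable on the fragments, so the decomposition is dependency-preserving.

none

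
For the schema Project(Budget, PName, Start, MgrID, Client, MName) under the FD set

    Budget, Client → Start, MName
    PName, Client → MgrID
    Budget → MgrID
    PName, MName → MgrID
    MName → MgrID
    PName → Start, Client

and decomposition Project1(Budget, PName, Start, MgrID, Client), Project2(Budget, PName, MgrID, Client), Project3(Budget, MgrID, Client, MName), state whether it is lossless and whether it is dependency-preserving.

lossless and dependency-preserving

Lossless test (chase): Rows 1 and 2 agree on Budget, Client; apply Budget, Client→Start, MName and equate their Start, MName entries. Rows 1 and 3 agree on Budget, Client; apply Budget, Client→Start, MName and equate their Start, MName entries. Row 1 is now all distinguished symbols — the join is lossless.
Dependency preservation: Budget, Client → Start, MName; PName, MName → MgrID are not contained in any single fragment, but the restricted closure of each left-hand side across the fragments still reaches the right-hand side; the remaining FDs each lie inside some fragment. All dependencies are preserved.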